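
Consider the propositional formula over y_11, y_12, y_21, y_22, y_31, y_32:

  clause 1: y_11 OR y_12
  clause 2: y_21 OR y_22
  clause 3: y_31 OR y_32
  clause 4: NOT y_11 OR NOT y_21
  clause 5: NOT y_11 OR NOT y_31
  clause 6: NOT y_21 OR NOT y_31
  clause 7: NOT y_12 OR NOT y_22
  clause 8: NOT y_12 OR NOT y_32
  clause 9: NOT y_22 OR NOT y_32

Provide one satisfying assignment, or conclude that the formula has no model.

Suppose y_11 = true.
(NOT y_21) alone gives y_21 = false.
(y_22) alone gives y_22 = true.
(NOT y_31) alone gives y_31 = false.
(y_32) alone gives y_32 = true.
Now (NOT y_32) is unsatisfied and unit — conflict.
That branch fails; take y_11 = false instead.
(y_12) alone gives y_12 = true.
(NOT y_22) alone gives y_22 = false.
(y_21) alone gives y_21 = true.
(NOT y_31) alone gives y_31 = false.
(y_32) alone gives y_32 = true.
Now (NOT y_32) is unsatisfied and unit — conflict.
Both values of y_11 lead to a conflict.

UNSATISFIABLE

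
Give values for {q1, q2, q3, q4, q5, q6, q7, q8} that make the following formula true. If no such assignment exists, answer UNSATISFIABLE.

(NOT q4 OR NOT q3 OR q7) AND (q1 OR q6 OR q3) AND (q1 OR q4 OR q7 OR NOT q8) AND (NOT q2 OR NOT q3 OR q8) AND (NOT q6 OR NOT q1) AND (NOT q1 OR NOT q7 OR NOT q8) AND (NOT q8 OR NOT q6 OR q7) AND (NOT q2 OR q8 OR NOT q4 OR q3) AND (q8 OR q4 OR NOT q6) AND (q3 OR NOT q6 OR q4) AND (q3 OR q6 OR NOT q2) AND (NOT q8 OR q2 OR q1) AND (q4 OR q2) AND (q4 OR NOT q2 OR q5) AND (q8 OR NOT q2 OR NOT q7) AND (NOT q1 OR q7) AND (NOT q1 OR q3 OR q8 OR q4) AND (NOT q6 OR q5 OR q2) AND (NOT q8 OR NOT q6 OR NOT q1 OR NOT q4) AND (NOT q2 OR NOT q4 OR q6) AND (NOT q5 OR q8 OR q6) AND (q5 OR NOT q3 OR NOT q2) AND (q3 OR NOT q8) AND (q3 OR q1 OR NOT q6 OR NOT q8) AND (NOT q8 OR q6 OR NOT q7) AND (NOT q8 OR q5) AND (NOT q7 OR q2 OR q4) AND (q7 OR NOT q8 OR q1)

Try q6 = true.
From the singleton clause (NOT q1), q1 = false.
Try q8 = false.
From the singleton clause (q4), q4 = true.
Try q3 = false.
From the singleton clause (NOT q2), q2 = false.
From the singleton clause (q5), q5 = true.
All clauses hold; q7 can take either value.

q1=false,  q2=false,  q3=false,  q4=true,  q5=true,  q6=true,  q7=true,  q8=false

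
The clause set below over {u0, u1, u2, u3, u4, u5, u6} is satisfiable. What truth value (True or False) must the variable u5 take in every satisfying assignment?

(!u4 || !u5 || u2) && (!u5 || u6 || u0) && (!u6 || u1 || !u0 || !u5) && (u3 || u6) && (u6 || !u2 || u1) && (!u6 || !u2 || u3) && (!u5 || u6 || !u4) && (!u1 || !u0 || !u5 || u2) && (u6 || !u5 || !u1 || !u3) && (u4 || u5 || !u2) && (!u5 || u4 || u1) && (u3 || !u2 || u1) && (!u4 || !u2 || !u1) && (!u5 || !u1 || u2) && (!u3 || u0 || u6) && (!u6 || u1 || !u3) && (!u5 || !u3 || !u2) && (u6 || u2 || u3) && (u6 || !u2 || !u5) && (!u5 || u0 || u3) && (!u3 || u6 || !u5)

Suppose u5 = true.
Branch on u4: set u4 = false.
Unit clause (u1) forces u1 = true.
Unit clause (u2) forces u2 = true.
Unit clause (!u3) forces u3 = false.
Unit clause (u6) forces u6 = true.
But (!u6) is also a unit clause — contradiction.
That branch fails; take u4 = true instead.
Unit clause (u2) forces u2 = true.
Unit clause (u6) forces u6 = true.
Unit clause (u3) forces u3 = true.
But (!u3) is also a unit clause — contradiction.
Either choice for u4 ends in contradiction.
So every satisfying assignment has u5 = False.

False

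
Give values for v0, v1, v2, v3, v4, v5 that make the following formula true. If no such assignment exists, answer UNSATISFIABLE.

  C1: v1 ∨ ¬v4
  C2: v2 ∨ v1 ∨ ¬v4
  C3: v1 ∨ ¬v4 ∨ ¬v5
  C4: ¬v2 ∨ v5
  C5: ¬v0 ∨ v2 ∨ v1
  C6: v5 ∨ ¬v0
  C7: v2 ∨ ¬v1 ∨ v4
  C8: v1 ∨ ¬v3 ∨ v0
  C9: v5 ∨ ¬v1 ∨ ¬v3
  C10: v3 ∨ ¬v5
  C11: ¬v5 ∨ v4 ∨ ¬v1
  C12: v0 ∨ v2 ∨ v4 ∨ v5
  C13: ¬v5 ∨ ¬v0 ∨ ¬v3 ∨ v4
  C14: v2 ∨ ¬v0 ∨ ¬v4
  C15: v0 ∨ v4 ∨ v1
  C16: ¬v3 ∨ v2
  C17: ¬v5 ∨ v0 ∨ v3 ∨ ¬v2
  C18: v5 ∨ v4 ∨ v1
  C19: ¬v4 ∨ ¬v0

v0: False; v1: True; v2: False; v3: False; v4: True; v5: False

Suppose v1 = True.
Suppose v2 = False.
(v4) alone gives v4 = True.
(¬v0) alone gives v0 = False.
(¬v3) alone gives v3 = False.
(¬v5) alone gives v5 = False.
All clauses are satisfied.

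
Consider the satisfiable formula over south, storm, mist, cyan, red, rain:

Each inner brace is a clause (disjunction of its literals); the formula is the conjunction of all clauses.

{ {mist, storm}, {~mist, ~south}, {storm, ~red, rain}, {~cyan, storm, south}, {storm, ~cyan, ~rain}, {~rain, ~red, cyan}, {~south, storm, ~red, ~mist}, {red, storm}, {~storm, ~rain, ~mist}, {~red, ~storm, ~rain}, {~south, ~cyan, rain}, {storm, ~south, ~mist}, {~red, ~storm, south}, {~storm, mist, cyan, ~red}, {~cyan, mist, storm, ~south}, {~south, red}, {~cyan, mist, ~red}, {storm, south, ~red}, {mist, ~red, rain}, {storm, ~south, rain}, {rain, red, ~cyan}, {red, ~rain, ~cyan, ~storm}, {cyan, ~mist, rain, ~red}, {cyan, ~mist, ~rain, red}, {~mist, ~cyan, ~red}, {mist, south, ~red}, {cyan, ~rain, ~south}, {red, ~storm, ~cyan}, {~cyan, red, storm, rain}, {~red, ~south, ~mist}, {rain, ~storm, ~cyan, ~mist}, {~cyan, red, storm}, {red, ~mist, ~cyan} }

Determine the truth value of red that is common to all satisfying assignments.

Suppose red = 1.
Suppose mist = 1.
Unit clause (~south) forces south = 0.
Unit clause (~storm) forces storm = 0.
That conflicts with the unit clause (storm).
That branch fails; take mist = 0 instead.
Unit clause (storm) forces storm = 1.
Unit clause (~rain) forces rain = 0.
That conflicts with the unit clause (rain).
Neither mist = 1 nor mist = 0 works.
So every satisfying assignment has red = False.

False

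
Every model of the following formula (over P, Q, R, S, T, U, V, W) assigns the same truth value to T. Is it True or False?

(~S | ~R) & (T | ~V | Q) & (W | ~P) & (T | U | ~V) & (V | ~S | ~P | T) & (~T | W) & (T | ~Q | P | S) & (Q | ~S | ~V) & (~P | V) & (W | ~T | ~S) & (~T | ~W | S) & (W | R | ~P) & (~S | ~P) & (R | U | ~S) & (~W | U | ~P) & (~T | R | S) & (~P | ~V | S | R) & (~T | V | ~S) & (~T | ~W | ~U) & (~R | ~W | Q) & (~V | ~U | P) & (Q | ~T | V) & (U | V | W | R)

Suppose T = 1.
The clause (W) is unit, so W = 1.
The clause (S) is unit, so S = 1.
The clause (~R) is unit, so R = 0.
The clause (~P) is unit, so P = 0.
The clause (U) is unit, so U = 1.
But (~U) is also a unit clause — contradiction.
So every satisfying assignment has T = False.

False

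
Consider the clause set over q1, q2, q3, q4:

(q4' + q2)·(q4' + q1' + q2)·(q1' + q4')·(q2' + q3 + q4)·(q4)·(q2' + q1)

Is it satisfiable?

From the singleton clause (q4), q4 = 1.
From the singleton clause (q2), q2 = 1.
From the singleton clause (q1'), q1 = 0.
That conflicts with the unit clause (q1).
No assignment satisfies every clause.

No, unsatisfiable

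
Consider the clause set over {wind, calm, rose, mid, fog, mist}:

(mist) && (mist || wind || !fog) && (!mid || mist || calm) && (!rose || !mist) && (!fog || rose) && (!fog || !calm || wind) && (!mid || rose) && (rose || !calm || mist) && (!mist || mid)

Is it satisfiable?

Unsatisfiable

(mist) alone gives mist = true.
(!rose) alone gives rose = false.
(!fog) alone gives fog = false.
(!mid) alone gives mid = false.
That conflicts with the unit clause (mid).
No assignment satisfies every clause.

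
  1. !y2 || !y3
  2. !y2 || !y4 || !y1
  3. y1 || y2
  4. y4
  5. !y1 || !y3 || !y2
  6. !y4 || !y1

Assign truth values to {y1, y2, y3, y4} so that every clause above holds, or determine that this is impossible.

y1=false,  y2=true,  y3=false,  y4=true

The clause (y4) is unit, so y4 = true.
The clause (!y1) is unit, so y1 = false.
The clause (y2) is unit, so y2 = true.
The clause (!y3) is unit, so y3 = false.
Every clause now holds.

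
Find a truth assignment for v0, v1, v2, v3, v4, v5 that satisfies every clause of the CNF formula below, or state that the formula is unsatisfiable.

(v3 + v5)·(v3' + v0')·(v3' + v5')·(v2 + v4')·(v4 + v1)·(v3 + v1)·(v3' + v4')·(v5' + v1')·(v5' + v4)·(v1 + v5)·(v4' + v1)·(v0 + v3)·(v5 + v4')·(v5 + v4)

UNSATISFIABLE

Suppose v3 = 1.
(v0') alone gives v0 = 0.
(v5') alone gives v5 = 0.
(v4') alone gives v4 = 0.
But (v4) is also a unit clause — contradiction.
Backtrack on v3: now try v3 = 0.
(v5) alone gives v5 = 1.
(v1) alone gives v1 = 1.
But (v1') is also a unit clause — contradiction.
Neither v3 = 1 nor v3 = 0 works.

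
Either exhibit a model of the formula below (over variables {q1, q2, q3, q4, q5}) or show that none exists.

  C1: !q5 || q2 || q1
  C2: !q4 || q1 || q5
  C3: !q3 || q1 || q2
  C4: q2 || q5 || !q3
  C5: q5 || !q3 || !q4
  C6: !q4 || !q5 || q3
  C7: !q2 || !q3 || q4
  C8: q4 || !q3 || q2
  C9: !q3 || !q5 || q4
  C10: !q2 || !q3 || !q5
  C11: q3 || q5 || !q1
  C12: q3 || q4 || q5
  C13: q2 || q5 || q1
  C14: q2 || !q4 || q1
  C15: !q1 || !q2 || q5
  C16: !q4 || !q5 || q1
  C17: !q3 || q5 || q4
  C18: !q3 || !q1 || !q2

Suppose q5 = true.
Suppose q2 = true.
(!q3) alone gives q3 = false.
(!q4) alone gives q4 = false.
All clauses hold; q1 can take either value.

q1 ↦ true; q2 ↦ true; q3 ↦ false; q4 ↦ false; q5 ↦ true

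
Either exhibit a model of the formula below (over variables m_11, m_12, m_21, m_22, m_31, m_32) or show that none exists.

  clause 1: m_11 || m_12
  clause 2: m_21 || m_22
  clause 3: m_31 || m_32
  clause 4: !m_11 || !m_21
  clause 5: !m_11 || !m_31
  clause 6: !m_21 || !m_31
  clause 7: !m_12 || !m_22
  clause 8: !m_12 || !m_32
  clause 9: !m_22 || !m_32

Case m_11 = true:
(!m_21) alone gives m_21 = false.
(m_22) alone gives m_22 = true.
(!m_31) alone gives m_31 = false.
(m_32) alone gives m_32 = true.
But (!m_32) is also a unit clause — contradiction.
Undo m_11 and try m_11 = false.
(m_12) alone gives m_12 = true.
(!m_22) alone gives m_22 = false.
(m_21) alone gives m_21 = true.
(!m_31) alone gives m_31 = false.
(m_32) alone gives m_32 = true.
But (!m_32) is also a unit clause — contradiction.
Both values of m_11 lead to a conflict.

UNSATISFIABLE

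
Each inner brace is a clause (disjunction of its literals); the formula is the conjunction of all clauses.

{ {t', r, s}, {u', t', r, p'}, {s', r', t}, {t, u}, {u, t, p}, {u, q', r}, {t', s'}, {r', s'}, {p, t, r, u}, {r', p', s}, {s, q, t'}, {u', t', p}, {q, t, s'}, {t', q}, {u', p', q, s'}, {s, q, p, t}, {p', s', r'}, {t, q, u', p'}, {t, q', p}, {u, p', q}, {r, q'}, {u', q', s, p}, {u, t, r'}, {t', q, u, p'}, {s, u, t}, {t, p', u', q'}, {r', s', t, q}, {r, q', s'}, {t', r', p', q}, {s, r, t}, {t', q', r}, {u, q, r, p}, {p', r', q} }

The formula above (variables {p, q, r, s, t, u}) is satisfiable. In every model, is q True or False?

Suppose q = 0.
From the singleton clause (t'), t = 0.
From the singleton clause (u), u = 1.
From the singleton clause (s'), s = 0.
From the singleton clause (p), p = 1.
Now (p') is unsatisfied and unit — conflict.
So every satisfying assignment has q = True.

True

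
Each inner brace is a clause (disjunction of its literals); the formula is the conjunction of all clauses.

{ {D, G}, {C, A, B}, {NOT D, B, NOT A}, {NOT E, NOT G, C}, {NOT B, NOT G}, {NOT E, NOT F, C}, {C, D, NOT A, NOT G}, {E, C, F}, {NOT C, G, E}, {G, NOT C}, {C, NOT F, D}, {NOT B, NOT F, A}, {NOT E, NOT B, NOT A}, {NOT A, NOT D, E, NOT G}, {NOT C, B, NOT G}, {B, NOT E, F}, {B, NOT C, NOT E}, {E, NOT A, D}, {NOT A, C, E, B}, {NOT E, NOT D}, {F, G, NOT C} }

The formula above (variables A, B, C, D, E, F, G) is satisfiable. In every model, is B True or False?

True

Suppose B = false.
Suppose D = true.
From the singleton clause (NOT A), A = false.
From the singleton clause (C), C = true.
From the singleton clause (G), G = true.
Now (NOT G) is unsatisfied and unit — conflict.
Undo D and try D = false.
From the singleton clause (G), G = true.
From the singleton clause (NOT C), C = false.
From the singleton clause (A), A = true.
Now (NOT A) is unsatisfied and unit — conflict.
Both values of D lead to a conflict.
So every satisfying assignment has B = True.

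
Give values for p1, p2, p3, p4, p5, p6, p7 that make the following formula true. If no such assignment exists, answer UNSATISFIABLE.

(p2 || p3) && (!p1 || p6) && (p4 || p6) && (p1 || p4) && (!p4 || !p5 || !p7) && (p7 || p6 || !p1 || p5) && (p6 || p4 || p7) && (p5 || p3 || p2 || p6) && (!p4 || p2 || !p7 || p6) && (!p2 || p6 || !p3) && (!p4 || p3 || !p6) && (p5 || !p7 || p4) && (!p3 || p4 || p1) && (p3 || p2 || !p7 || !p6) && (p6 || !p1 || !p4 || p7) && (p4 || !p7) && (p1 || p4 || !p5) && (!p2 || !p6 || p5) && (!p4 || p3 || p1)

Suppose p2 = false.
From the singleton clause (p3), p3 = true.
Suppose p1 = true.
From the singleton clause (p6), p6 = true.
Suppose p4 = true.
Suppose p5 = true.
From the singleton clause (!p7), p7 = false.
Every clause now holds.

p1=true; p2=false; p3=true; p4=true; p5=true; p6=true; p7=false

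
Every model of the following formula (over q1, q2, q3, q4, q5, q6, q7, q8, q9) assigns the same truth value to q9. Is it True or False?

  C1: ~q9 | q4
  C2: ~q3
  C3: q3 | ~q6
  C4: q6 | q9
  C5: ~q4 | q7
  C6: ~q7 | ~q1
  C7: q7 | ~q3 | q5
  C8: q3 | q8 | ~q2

True

Suppose q9 = 0.
The clause (~q3) is unit, so q3 = 0.
The clause (~q6) is unit, so q6 = 0.
Now (q6) is unsatisfied and unit — conflict.
So every satisfying assignment has q9 = True.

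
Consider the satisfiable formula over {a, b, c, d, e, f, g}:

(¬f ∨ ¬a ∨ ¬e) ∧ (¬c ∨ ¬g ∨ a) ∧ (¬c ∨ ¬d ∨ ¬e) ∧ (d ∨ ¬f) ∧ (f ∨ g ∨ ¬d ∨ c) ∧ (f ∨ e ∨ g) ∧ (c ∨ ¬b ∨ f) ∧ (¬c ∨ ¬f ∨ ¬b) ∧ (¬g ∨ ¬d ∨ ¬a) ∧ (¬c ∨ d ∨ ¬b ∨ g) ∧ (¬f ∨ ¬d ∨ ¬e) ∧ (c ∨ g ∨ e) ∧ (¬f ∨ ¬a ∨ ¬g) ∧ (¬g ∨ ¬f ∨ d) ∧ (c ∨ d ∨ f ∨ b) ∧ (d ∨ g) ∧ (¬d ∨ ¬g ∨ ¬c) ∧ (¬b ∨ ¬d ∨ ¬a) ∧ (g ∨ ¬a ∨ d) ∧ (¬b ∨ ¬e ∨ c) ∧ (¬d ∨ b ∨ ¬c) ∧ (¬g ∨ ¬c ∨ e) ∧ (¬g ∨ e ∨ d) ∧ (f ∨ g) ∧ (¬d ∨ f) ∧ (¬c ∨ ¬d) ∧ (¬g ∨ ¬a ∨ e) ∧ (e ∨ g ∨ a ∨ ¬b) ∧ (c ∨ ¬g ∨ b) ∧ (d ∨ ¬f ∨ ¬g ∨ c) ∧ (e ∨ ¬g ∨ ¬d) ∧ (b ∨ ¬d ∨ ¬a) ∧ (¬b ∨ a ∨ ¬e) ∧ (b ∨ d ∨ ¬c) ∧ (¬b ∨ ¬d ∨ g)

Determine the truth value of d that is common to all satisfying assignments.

Suppose d = True.
Unit clause (f) forces f = True.
Unit clause (¬e) forces e = False.
Unit clause (¬c) forces c = False.
Unit clause (g) forces g = True.
Now (¬g) is unsatisfied and unit — conflict.
So every satisfying assignment has d = False.

False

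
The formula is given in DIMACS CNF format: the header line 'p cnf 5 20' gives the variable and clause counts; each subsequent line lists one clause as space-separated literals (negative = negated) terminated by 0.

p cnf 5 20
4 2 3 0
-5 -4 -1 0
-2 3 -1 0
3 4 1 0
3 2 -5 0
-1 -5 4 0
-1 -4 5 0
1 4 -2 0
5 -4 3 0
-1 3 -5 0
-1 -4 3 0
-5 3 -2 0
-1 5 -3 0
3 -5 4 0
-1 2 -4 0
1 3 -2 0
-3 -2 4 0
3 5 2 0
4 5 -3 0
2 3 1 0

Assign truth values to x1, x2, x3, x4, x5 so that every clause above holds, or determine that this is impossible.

Branch on x4: set x4 = True.
Branch on x5: set x5 = False.
The clause (¬x1) is unit, so x1 = False.
The clause (x3) is unit, so x3 = True.
All clauses hold; x2 can take either value.

x1: False, x2: True, x3: True, x4: True, x5: False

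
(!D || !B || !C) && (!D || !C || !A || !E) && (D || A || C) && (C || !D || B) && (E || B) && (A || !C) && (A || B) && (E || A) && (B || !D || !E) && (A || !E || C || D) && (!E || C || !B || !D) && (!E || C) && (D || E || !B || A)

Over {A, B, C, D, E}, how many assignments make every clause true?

5

There are 2^5 = 32 truth assignments over (A, B, C, D, E).
Split on B. With B = true, the clauses containing B are satisfied and !B drops from the rest; 4 of the 2^4 = 16 assignments to the other variables satisfy what remains.
With B = false, by the same count on the reduced clause set, 1 assignment works.
(One model: A=T, B=F, C=T, D=F, E=T.)
Total: 4 + 1 = 5.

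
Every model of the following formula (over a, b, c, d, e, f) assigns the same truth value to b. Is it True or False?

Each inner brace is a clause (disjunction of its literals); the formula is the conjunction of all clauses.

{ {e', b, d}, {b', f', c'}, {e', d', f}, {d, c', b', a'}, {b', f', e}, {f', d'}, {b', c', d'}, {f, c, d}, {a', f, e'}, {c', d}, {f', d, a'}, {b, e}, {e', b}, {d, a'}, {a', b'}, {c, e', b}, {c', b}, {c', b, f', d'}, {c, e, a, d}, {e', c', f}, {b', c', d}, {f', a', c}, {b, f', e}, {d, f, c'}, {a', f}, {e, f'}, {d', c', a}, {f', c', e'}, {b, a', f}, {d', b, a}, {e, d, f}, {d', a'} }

Suppose b = 0.
(e) alone gives e = 1.
Now (e') is unsatisfied and unit — conflict.
So every satisfying assignment has b = True.

True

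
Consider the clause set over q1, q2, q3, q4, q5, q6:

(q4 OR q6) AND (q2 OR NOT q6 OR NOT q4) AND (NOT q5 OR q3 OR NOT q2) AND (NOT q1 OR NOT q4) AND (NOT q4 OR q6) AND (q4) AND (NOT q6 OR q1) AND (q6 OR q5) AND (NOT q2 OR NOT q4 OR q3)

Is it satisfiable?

Unsatisfiable

The clause (q4) is unit, so q4 = true.
The clause (NOT q1) is unit, so q1 = false.
The clause (q6) is unit, so q6 = true.
That conflicts with the unit clause (NOT q6).
No assignment satisfies every clause.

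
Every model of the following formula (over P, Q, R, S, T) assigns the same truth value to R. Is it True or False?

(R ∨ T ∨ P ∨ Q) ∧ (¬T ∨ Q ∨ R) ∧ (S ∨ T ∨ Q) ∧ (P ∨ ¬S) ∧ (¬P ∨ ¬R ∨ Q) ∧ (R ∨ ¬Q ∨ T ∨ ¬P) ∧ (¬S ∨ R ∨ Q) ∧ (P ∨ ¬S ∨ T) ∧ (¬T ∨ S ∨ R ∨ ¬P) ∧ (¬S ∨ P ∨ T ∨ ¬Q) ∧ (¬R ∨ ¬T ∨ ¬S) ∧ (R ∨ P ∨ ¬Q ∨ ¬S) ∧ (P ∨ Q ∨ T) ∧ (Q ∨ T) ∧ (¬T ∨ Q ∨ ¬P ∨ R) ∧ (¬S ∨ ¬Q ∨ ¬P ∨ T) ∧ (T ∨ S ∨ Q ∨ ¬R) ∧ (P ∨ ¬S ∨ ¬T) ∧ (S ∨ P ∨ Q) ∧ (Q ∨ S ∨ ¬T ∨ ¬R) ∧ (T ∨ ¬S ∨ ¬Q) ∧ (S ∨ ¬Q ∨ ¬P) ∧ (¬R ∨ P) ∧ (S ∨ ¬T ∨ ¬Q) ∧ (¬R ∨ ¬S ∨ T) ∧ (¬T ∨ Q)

False

Suppose R = True.
Unit clause (P) forces P = True.
Unit clause (Q) forces Q = True.
Unit clause (S) forces S = True.
Unit clause (¬T) forces T = False.
That conflicts with the unit clause (T).
So every satisfying assignment has R = False.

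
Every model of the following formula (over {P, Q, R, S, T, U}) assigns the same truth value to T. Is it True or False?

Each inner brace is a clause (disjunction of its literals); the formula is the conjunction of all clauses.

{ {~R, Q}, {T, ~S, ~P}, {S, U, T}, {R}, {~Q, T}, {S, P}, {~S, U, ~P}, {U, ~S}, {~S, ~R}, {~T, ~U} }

Suppose T = 0.
Unit clause (R) forces R = 1.
Unit clause (Q) forces Q = 1.
But (~Q) is also a unit clause — contradiction.
So every satisfying assignment has T = True.

True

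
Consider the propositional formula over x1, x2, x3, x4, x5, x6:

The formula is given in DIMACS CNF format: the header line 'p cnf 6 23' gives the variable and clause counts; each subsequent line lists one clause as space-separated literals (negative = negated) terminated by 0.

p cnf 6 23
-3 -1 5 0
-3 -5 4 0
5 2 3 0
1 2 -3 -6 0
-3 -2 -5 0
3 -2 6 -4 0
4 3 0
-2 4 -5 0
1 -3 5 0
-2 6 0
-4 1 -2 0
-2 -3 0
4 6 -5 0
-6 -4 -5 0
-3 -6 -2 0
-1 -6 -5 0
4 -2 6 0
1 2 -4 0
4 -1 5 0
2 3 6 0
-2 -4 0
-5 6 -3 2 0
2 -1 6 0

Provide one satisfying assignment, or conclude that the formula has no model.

Case x4 = True:
Unit clause (¬x2) forces x2 = False.
Unit clause (x1) forces x1 = True.
Unit clause (x6) forces x6 = True.
Unit clause (¬x5) forces x5 = False.
Unit clause (¬x3) forces x3 = False.
But (x3) is also a unit clause — contradiction.
Backtrack on x4: now try x4 = False.
Unit clause (x3) forces x3 = True.
Unit clause (¬x5) forces x5 = False.
Unit clause (¬x1) forces x1 = False.
But (x1) is also a unit clause — contradiction.
Both values of x4 lead to a conflict.

UNSATISFIABLE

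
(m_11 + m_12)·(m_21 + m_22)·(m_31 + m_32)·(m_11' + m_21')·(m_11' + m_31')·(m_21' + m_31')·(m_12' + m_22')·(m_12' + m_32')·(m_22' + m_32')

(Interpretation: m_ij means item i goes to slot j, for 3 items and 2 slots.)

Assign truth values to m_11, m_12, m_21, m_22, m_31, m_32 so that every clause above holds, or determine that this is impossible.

Suppose m_11 = 1.
From the singleton clause (m_21'), m_21 = 0.
From the singleton clause (m_22), m_22 = 1.
From the singleton clause (m_31'), m_31 = 0.
From the singleton clause (m_32), m_32 = 1.
Now (m_32') is unsatisfied and unit — conflict.
Undo m_11 and try m_11 = 0.
From the singleton clause (m_12), m_12 = 1.
From the singleton clause (m_22'), m_22 = 0.
From the singleton clause (m_21), m_21 = 1.
From the singleton clause (m_31'), m_31 = 0.
From the singleton clause (m_32), m_32 = 1.
Now (m_32') is unsatisfied and unit — conflict.
Both values of m_11 lead to a conflict.

UNSATISFIABLE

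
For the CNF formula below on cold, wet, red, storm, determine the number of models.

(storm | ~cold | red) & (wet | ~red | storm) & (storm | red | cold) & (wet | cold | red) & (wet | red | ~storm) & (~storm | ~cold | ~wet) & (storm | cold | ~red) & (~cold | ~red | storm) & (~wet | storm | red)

4

There are 2^4 = 16 truth assignments over (cold, wet, red, storm).
Split on cold. With cold = 1, the clauses containing cold are satisfied and ~cold drops from the rest; 1 of the 2^3 = 8 assignments to the other variables satisfy what remains.
With cold = 0, by the same count on the reduced clause set, 3 assignments work.
(One model: cold=F, wet=F, red=T, storm=T.)
Total: 1 + 3 = 4.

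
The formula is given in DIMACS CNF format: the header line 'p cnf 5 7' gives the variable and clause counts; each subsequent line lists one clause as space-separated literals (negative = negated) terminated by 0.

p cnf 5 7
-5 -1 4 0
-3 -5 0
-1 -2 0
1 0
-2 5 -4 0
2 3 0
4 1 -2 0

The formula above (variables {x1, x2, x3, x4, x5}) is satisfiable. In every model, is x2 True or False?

False

Suppose x2 = True.
Unit clause (¬x1) forces x1 = False.
Now (x1) is unsatisfied and unit — conflict.
So every satisfying assignment has x2 = False.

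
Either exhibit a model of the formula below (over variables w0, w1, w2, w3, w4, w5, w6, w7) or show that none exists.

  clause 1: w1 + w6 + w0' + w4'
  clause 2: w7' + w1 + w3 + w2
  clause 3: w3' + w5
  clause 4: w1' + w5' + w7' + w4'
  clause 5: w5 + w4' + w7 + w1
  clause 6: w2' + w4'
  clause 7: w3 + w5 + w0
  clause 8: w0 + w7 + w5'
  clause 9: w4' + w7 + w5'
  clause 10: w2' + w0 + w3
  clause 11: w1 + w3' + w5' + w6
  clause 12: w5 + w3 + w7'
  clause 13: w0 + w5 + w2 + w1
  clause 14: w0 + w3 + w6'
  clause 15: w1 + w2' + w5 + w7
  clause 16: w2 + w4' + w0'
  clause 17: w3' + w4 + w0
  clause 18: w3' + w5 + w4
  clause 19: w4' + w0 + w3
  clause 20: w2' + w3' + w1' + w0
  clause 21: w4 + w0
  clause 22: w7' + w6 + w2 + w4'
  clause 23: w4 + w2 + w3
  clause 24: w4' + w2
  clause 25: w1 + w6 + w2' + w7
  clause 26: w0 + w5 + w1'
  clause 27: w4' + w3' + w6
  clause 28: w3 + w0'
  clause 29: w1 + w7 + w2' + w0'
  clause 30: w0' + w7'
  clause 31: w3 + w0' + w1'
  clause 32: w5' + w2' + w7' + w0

w0=1, w1=1, w2=0, w3=1, w4=0, w5=1, w6=1, w7=0

Try w3 = 1.
(w5) alone gives w5 = 1.
Try w2 = 0.
(w4') alone gives w4 = 0.
(w0) alone gives w0 = 1.
(w7') alone gives w7 = 0.
Try w1 = 1.
No clause remains; w6 is free.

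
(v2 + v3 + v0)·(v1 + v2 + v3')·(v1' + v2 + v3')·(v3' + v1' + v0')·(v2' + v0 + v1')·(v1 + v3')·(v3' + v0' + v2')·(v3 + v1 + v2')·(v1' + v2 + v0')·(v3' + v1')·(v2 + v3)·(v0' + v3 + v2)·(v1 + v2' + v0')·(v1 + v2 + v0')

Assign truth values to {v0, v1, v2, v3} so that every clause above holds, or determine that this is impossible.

v0 ↦ 1, v1 ↦ 1, v2 ↦ 1, v3 ↦ 0

Try v1 = 1.
The clause (v3') is unit, so v3 = 0.
The clause (v2) is unit, so v2 = 1.
The clause (v0) is unit, so v0 = 1.
Every clause now holds.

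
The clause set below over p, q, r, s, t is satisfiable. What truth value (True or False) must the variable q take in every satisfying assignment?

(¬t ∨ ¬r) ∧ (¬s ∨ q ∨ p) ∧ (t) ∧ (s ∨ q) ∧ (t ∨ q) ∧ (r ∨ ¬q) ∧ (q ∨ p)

False

Suppose q = True.
From the singleton clause (t), t = True.
From the singleton clause (¬r), r = False.
Now (r) is unsatisfied and unit — conflict.
So every satisfying assignment has q = False.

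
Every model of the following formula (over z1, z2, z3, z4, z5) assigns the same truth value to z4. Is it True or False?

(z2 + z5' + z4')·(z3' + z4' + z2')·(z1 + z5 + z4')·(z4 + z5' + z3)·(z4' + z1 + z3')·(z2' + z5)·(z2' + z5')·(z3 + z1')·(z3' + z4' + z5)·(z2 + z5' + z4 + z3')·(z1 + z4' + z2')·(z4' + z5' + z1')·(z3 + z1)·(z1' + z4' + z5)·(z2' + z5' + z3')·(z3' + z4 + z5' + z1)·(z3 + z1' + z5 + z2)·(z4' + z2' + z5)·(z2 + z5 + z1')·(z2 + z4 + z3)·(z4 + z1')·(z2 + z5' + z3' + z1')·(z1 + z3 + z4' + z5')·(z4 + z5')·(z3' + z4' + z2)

False

Suppose z4 = 1.
Suppose z2 = 1.
The clause (z3') is unit, so z3 = 0.
The clause (z5) is unit, so z5 = 1.
Now (z5') is unsatisfied and unit — conflict.
Backtrack on z2: now try z2 = 0.
The clause (z5') is unit, so z5 = 0.
The clause (z1) is unit, so z1 = 1.
Now (z1') is unsatisfied and unit — conflict.
Both values of z2 lead to a conflict.
So every satisfying assignment has z4 = False.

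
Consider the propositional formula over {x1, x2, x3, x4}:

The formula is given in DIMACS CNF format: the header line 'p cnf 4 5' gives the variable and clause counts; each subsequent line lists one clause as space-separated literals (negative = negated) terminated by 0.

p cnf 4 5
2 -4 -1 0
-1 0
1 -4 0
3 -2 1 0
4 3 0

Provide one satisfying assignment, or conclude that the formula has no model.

x1 ↦ False; x2 ↦ False; x3 ↦ True; x4 ↦ False

The clause (¬x1) is unit, so x1 = False.
The clause (¬x4) is unit, so x4 = False.
The clause (x3) is unit, so x3 = True.
All clauses hold; x2 can take either value.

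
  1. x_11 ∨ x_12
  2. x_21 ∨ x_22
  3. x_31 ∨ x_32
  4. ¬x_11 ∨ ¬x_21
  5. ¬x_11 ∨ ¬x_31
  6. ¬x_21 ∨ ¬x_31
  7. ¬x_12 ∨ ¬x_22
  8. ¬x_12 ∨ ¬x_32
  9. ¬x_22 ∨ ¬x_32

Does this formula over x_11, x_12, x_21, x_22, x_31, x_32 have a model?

Branch on x_11: set x_11 = True.
Unit clause (¬x_21) forces x_21 = False.
Unit clause (x_22) forces x_22 = True.
Unit clause (¬x_31) forces x_31 = False.
Unit clause (x_32) forces x_32 = True.
But (¬x_32) is also a unit clause — contradiction.
So x_11 must be the other value — set x_11 = False.
Unit clause (x_12) forces x_12 = True.
Unit clause (¬x_22) forces x_22 = False.
Unit clause (x_21) forces x_21 = True.
Unit clause (¬x_31) forces x_31 = False.
Unit clause (x_32) forces x_32 = True.
But (¬x_32) is also a unit clause — contradiction.
Both values of x_11 lead to a conflict.
No assignment satisfies every clause.

No, unsatisfiable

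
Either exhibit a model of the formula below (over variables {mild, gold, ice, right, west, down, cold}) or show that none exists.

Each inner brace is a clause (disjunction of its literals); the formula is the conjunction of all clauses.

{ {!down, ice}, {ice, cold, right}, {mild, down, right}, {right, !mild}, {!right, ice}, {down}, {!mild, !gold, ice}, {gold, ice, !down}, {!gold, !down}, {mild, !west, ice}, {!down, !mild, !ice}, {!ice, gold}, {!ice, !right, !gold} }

(down) alone gives down = true.
(ice) alone gives ice = true.
(!gold) alone gives gold = false.
That conflicts with the unit clause (gold).

UNSATISFIABLE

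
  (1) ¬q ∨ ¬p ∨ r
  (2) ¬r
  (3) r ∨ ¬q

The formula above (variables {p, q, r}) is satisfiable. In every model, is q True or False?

Suppose q = True.
The clause (¬r) is unit, so r = False.
That conflicts with the unit clause (r).
So every satisfying assignment has q = False.

False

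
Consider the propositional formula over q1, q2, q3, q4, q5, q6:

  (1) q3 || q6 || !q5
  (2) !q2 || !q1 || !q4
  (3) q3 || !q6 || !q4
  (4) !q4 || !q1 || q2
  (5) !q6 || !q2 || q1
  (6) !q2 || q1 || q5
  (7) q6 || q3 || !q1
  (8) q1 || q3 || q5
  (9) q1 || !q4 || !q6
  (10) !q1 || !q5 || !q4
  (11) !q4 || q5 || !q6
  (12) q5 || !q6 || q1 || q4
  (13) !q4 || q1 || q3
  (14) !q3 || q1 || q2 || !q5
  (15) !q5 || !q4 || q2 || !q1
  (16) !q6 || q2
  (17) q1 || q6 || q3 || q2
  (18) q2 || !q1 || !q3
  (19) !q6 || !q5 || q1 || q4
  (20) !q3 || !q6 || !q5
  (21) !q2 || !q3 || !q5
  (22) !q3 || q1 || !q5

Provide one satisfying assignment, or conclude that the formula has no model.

Branch on q6: set q6 = false.
Branch on q3: set q3 = true.
Branch on q2: set q2 = false.
Unit clause (!q1) forces q1 = false.
Unit clause (!q5) forces q5 = false.
No clause remains; q4 is free.

q1=false,  q2=false,  q3=true,  q4=true,  q5=false,  q6=false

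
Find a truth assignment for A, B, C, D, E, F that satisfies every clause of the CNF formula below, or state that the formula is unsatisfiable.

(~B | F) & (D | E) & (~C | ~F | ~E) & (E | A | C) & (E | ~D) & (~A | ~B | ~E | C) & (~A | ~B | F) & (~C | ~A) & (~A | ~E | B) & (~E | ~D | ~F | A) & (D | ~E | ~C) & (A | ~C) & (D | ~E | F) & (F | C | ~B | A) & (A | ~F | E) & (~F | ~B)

Try B = 0.
Try D = 0.
(E) alone gives E = 1.
(~A) alone gives A = 0.
(~C) alone gives C = 0.
(F) alone gives F = 1.
Every clause now holds.

A ↦ 0, B ↦ 0, C ↦ 0, D ↦ 0, E ↦ 1, F ↦ 1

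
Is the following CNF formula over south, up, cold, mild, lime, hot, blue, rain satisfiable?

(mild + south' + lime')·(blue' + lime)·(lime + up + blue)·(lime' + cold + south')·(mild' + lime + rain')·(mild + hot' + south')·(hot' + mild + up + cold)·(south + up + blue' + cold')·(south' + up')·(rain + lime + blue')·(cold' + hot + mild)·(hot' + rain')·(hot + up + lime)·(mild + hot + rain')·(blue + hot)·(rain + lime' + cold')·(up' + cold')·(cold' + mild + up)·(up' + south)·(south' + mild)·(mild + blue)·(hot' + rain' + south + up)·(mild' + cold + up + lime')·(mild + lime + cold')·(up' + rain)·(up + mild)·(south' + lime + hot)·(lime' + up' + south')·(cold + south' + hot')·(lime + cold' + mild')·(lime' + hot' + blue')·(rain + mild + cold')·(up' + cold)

Yes

Case blue = 1:
Unit clause (lime) forces lime = 1.
Unit clause (hot') forces hot = 0.
Case mild = 1:
Case cold = 1:
Unit clause (rain) forces rain = 1.
Unit clause (up') forces up = 0.
Unit clause (south) forces south = 1.
Every clause now holds.
A satisfying assignment: south=1; up=0; cold=1; mild=1; lime=1; hot=0; blue=1; rain=1.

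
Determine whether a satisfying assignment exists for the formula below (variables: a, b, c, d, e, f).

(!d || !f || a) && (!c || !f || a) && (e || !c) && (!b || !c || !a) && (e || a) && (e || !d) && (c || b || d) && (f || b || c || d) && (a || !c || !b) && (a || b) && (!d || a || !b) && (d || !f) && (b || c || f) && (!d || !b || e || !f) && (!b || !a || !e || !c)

Case e = false:
From the singleton clause (!c), c = false.
From the singleton clause (a), a = true.
From the singleton clause (!d), d = false.
From the singleton clause (b), b = true.
From the singleton clause (!f), f = false.
Every clause now holds.
A satisfying assignment: a=true, b=true, c=false, d=false, e=false, f=false.

Satisfiable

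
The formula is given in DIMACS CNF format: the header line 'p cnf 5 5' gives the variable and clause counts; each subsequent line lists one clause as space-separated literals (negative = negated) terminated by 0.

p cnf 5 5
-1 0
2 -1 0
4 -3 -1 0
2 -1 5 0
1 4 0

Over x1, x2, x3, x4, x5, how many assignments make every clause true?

There are 2^5 = 32 truth assignments over (x1, x2, x3, x4, x5).
Split on x4. With x4 = True, the clauses containing x4 are satisfied and ¬x4 drops from the rest; 8 of the 2^4 = 16 assignments to the other variables satisfy what remains.
With x4 = False, by the same count on the reduced clause set, 0 assignments work.
Total: 8 + 0 = 8.

8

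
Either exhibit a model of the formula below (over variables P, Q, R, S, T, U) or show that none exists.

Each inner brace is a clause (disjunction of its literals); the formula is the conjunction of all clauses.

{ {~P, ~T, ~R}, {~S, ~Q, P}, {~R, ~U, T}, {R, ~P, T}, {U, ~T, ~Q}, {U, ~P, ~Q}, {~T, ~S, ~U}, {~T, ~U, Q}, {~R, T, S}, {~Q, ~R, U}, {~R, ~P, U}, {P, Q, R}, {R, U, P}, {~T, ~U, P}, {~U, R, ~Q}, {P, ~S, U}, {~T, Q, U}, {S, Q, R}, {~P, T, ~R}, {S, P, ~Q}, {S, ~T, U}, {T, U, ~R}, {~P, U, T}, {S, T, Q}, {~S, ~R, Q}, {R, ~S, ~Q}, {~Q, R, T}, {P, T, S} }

Suppose P = 0.
Suppose S = 0.
Unit clause (~Q) forces Q = 0.
Unit clause (R) forces R = 1.
Unit clause (T) forces T = 1.
Unit clause (~U) forces U = 0.
That conflicts with the unit clause (U).
Undo S and try S = 1.
Unit clause (~Q) forces Q = 0.
Unit clause (R) forces R = 1.
That conflicts with the unit clause (~R).
Both values of S lead to a conflict.
Undo P and try P = 1.
Suppose T = 0.
Unit clause (R) forces R = 1.
That conflicts with the unit clause (~R).
Undo T and try T = 1.
Unit clause (~R) forces R = 0.
Suppose U = 1.
Unit clause (~S) forces S = 0.
Unit clause (Q) forces Q = 1.
That conflicts with the unit clause (~Q).
Undo U and try U = 0.
Unit clause (~Q) forces Q = 0.
That conflicts with the unit clause (Q).
Both values of U lead to a conflict.
Both values of T lead to a conflict.
Both values of P lead to a conflict.

UNSATISFIABLE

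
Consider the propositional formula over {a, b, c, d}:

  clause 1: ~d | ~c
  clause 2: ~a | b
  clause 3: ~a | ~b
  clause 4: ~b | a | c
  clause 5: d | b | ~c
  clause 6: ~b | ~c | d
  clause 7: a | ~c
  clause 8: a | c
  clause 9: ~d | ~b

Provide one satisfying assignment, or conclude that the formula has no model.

Suppose d = 0.
Suppose a = 0.
From the singleton clause (~c), c = 0.
But (c) is also a unit clause — contradiction.
So a must be the other value — set a = 1.
From the singleton clause (b), b = 1.
But (~b) is also a unit clause — contradiction.
Neither a = 1 nor a = 0 works.
So d must be the other value — set d = 1.
From the singleton clause (~c), c = 0.
From the singleton clause (a), a = 1.
From the singleton clause (b), b = 1.
But (~b) is also a unit clause — contradiction.
Neither d = 1 nor d = 0 works.

UNSATISFIABLE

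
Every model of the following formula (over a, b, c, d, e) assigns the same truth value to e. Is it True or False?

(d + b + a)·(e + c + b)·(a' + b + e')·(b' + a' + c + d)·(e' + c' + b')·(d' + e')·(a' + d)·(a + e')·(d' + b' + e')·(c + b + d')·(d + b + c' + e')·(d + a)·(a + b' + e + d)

Suppose e = 1.
(d') alone gives d = 0.
(a') alone gives a = 0.
That conflicts with the unit clause (a).
So every satisfying assignment has e = False.

False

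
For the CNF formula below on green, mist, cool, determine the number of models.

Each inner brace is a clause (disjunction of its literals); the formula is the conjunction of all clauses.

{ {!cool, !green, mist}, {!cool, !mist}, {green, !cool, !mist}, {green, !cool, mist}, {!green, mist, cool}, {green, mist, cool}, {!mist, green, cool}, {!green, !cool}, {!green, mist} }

There are 2^3 = 8 truth assignments over (green, mist, cool).
Check each against the 9 clauses (columns in the order green, mist, cool):
  F F F  ✗ fails (green || mist || cool)
  F F T  ✗ fails (green || !cool || mist)
  F T F  ✗ fails (!mist || green || cool)
  F T T  ✗ fails (!cool || !mist)
  T F F  ✗ fails (!green || mist || cool)
  T F T  ✗ fails (!cool || !green || mist)
  T T F  ✓ satisfies all
  T T T  ✗ fails (!cool || !mist)
1 of the 8 rows is a model.

1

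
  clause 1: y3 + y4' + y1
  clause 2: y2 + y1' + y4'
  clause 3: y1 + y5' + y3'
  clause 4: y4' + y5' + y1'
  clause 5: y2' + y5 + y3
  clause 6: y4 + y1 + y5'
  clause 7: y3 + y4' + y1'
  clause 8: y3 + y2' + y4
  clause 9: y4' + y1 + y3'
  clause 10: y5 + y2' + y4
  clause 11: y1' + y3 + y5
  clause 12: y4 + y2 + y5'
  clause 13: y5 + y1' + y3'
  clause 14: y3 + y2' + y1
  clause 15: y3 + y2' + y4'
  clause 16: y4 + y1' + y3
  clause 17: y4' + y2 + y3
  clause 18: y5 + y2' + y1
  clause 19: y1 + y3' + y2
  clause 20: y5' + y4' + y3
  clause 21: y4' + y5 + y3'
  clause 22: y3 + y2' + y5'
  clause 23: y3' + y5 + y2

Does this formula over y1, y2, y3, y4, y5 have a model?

Branch on y3: set y3 = 1.
Branch on y1: set y1 = 1.
Unit clause (y5) forces y5 = 1.
Unit clause (y4') forces y4 = 0.
Unit clause (y2) forces y2 = 1.
This assignment satisfies each clause.
A satisfying assignment: y1=1, y2=1, y3=1, y4=0, y5=1.

Satisfiable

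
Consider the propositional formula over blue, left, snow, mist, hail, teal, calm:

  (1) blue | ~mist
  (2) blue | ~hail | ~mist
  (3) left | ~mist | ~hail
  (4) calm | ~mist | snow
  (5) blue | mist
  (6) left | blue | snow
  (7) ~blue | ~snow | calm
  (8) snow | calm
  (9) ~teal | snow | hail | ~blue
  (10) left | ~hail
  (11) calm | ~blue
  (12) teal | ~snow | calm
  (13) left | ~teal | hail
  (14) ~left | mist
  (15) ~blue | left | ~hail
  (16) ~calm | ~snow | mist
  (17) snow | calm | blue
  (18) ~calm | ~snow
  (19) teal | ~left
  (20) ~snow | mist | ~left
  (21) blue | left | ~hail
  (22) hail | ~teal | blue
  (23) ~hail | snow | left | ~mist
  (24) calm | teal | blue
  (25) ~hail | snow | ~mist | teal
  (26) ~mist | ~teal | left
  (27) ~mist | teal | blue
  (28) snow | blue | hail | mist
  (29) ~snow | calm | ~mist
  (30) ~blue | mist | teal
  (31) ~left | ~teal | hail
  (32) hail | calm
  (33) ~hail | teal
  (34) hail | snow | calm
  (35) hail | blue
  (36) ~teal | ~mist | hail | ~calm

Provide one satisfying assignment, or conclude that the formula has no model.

Suppose blue = 1.
Unit clause (calm) forces calm = 1.
Unit clause (~snow) forces snow = 0.
Suppose teal = 0.
Unit clause (~left) forces left = 0.
Unit clause (~hail) forces hail = 0.
Unit clause (mist) forces mist = 1.
This assignment satisfies each clause.

blue=1,  left=0,  snow=0,  mist=1,  hail=0,  teal=0,  calm=1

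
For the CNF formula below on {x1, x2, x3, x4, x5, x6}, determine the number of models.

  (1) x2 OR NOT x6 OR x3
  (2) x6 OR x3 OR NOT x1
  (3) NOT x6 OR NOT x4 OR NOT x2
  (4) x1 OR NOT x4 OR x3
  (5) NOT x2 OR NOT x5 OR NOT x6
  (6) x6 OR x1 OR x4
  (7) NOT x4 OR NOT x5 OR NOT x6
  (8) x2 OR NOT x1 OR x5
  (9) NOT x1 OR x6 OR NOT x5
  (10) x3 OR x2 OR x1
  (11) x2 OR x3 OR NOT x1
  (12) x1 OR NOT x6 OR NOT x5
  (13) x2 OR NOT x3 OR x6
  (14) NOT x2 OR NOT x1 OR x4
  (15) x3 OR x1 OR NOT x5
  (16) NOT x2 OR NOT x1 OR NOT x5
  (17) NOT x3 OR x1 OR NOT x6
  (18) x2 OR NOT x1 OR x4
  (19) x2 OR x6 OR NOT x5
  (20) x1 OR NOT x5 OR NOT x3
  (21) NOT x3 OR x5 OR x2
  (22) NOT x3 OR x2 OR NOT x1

3

There are 2^6 = 64 truth assignments over (x1, x2, x3, x4, x5, x6).
Split on x1. With x1 = true, the clauses containing x1 are satisfied and NOT x1 drops from the rest; 1 of the 2^5 = 32 assignments to the other variables satisfy what remains.
With x1 = false, by the same count on the reduced clause set, 2 assignments work.
Total: 1 + 2 = 3.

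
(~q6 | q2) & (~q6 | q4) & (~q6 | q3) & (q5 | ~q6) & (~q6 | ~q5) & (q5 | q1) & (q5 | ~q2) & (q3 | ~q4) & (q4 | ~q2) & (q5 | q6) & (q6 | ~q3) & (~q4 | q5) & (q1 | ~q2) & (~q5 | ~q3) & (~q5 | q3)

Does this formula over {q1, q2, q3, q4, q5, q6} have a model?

Branch on q6: set q6 = 0.
(q5) alone gives q5 = 1.
(~q3) alone gives q3 = 0.
But (q3) is also a unit clause — contradiction.
Undo q6 and try q6 = 1.
(q2) alone gives q2 = 1.
(q4) alone gives q4 = 1.
(q3) alone gives q3 = 1.
(q5) alone gives q5 = 1.
But (~q5) is also a unit clause — contradiction.
Either choice for q6 ends in contradiction.
No assignment satisfies every clause.

Unsatisfiable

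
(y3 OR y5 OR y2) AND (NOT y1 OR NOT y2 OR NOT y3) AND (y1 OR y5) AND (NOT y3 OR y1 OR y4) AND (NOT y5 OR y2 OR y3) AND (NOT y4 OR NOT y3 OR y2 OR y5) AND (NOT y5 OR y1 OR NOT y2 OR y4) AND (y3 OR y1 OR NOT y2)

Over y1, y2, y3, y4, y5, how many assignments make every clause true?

9

There are 2^5 = 32 truth assignments over (y1, y2, y3, y4, y5).
Split on y3. With y3 = true, the clauses containing y3 are satisfied and NOT y3 drops from the rest; 5 of the 2^4 = 16 assignments to the other variables satisfy what remains.
With y3 = false, by the same count on the reduced clause set, 4 assignments work.
(One model: y1=F, y2=F, y3=T, y4=T, y5=T.)
Total: 5 + 4 = 9.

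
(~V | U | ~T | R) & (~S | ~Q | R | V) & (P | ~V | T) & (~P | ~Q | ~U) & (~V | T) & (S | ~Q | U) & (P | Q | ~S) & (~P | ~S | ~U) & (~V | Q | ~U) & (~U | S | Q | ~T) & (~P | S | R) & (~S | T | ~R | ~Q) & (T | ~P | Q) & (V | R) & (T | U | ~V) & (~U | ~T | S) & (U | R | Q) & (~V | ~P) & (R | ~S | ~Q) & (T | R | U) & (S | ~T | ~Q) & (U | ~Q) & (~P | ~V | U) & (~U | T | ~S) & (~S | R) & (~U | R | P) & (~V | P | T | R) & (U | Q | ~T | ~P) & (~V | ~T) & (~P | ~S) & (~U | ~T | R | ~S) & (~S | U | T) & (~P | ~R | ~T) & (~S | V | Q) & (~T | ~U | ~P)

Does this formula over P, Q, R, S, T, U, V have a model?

Yes, satisfiable

Suppose V = 0.
(R) alone gives R = 1.
Suppose U = 1.
Suppose P = 0.
Suppose Q = 1.
Suppose S = 1.
(T) alone gives T = 1.
This assignment satisfies each clause.
A satisfying assignment: P ↦ 0,  Q ↦ 1,  R ↦ 1,  S ↦ 1,  T ↦ 1,  U ↦ 1,  V ↦ 0.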